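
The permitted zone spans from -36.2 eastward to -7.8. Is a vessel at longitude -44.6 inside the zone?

Band width going east from -36.2° to -7.8°: ((-7.8 − -36.2) mod 360) = 28.4°.
Offset of -44.6° east of the west edge: ((-44.6 − -36.2) mod 360) = 351.6°.
351.6° > 28.4° ⇒ outside.

No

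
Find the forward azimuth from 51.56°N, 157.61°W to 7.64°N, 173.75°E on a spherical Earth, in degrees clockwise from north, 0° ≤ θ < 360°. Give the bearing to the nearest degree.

Δλ = 173.75 − -157.61 = 331.36°; wrapped into (−180°, 180°]: -28.64°.
θ = atan2( sin Δλ · cos φ₂ , cos φ₁ · sin φ₂ − sin φ₁ · cos φ₂ · cos Δλ )
  = atan2(-0.47505, -0.59867) = -141.568° → normalised to [0°, 360°): 218.432°.

218°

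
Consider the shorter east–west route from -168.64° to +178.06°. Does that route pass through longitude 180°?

Naïve |178.06 − -168.64| = 346.7° > 180°, so the shorter arc goes the other way round — across 180°.
Signed shortest Δλ = ((178.06 − -168.64 + 180) mod 360) − 180 = -13.3°.
Going west by 13.3° from -168.64° passes through 180° before reaching +178.06°.

Yes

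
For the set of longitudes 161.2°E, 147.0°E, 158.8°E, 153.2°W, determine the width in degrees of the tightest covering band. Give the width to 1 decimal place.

59.8°

Sort the longitudes: -153.2°, +147.0°, +158.8°, +161.2°.
Eastward gaps between consecutive values (wrapping around): 300.2°, 11.8°, 2.4°, 45.6°.
Largest gap = 300.2° ⇒ minimal covering band is its complement: 360° − 300.2° = 59.8°.
Band runs from +147.0° eastward to -153.2°, crossing the antimeridian.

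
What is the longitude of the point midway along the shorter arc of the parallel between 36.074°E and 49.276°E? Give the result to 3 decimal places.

42.675°E

Signed shortest Δλ from +36.074° to +49.276° is +13.202°.
Midpoint longitude = +36.074° + (+13.202°)/2 = +36.074° + 6.601° = +42.675°.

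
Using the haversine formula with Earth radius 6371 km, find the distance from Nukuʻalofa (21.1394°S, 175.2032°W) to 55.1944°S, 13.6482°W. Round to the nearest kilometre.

Δλ = -13.6482 − -175.2032 = 161.5550°.
Δφ = -55.1944 − -21.1394 = -34.0550°.
a = sin²(Δφ/2) + cos φ₁ · cos φ₂ · sin²(Δλ/2) = 0.604458.
c = 2·atan2(√a, √(1−a)) = 1.78126 rad → d = 6371·c ≈ 11348.42 km.

11348 km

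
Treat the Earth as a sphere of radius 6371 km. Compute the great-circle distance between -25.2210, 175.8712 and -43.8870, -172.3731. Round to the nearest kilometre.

Δλ = -172.3731 − 175.8712 = -348.2443°; wrapped into (−180°, 180°]: 11.7557°.
Δφ = -43.8870 − -25.2210 = -18.6660°.
a = sin²(Δφ/2) + cos φ₁ · cos φ₂ · sin²(Δλ/2) = 0.033138.
c = 2·atan2(√a, √(1−a)) = 0.36612 rad → d = 6371·c ≈ 2332.53 km.

2333 km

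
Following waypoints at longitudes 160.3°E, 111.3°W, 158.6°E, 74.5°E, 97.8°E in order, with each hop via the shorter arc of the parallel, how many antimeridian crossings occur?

2

Leg 1: +160.3° → -111.3°, shortest Δλ = 88.4° (east) — crosses 180°.
Leg 2: -111.3° → +158.6°, shortest Δλ = -90.1° (west) — crosses 180°.
Leg 3: +158.6° → +74.5°, shortest Δλ = -84.1° (west) — does not cross 180°.
Leg 4: +74.5° → +97.8°, shortest Δλ = 23.3° (east) — does not cross 180°.
Total crossings: 2.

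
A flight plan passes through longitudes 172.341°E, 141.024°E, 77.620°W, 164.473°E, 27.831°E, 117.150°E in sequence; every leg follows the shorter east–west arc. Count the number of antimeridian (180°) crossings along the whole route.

Leg 1: +172.341° → +141.024°, shortest Δλ = -31.317° (west) — does not cross 180°.
Leg 2: +141.024° → -77.620°, shortest Δλ = 141.356° (east) — crosses 180°.
Leg 3: -77.620° → +164.473°, shortest Δλ = -117.907° (west) — crosses 180°.
Leg 4: +164.473° → +27.831°, shortest Δλ = -136.642° (west) — does not cross 180°.
Leg 5: +27.831° → +117.150°, shortest Δλ = 89.319° (east) — does not cross 180°.
Total crossings: 2.

2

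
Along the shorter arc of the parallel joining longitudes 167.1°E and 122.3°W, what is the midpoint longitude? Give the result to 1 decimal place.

Signed shortest Δλ from +167.1° to -122.3° is +70.6°.
Midpoint longitude = +167.1° + (+70.6°)/2 = +167.1° + 35.3° = +202.4°.
Normalise into (−180°, 180°]: -157.6°.
(The naïve average (+167.1 + -122.3)/2 = 22.4° is on the wrong side of the globe.)

157.6°W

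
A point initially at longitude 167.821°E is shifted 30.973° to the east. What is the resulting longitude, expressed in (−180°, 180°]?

161.206°W

Start at +167.821°; shift +30.973° → +198.794°.
+198.794° lies outside (−180°, 180°]; subtract 360° → -161.206°.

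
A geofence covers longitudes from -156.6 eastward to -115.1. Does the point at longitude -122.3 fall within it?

Band width going east from -156.6° to -115.1°: ((-115.1 − -156.6) mod 360) = 41.5°.
Offset of -122.3° east of the west edge: ((-122.3 − -156.6) mod 360) = 34.3°.
34.3° ≤ 41.5° ⇒ inside.

Yes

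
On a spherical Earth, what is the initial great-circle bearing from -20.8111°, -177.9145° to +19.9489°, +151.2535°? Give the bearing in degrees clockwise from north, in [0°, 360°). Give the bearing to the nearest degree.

Δλ = 151.2535 − -177.9145 = 329.1680°; wrapped into (−180°, 180°]: -30.8320°.
θ = atan2( sin Δλ · cos φ₂ , cos φ₁ · sin φ₂ − sin φ₁ · cos φ₂ · cos Δλ )
  = atan2(-0.48177, 0.60569) = -38.499° → normalised to [0°, 360°): 321.501°.

322°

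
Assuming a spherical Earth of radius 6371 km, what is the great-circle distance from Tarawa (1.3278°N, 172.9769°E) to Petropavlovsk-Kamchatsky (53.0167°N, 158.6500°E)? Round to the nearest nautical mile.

Δλ = 158.6500 − 172.9769 = -14.3269°.
Δφ = 53.0167 − 1.3278 = 51.6889°.
a = sin²(Δφ/2) + cos φ₁ · cos φ₂ · sin²(Δλ/2) = 0.199387.
c = 2·atan2(√a, √(1−a)) = 0.92576 rad → d = 6371·c ≈ 5898.02 km ≈ 3184.68 nmi.

3185 nmi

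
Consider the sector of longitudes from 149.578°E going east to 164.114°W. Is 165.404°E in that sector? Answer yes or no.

Band width going east from +149.578° to -164.114°: ((-164.114 − 149.578) mod 360) = 46.308°.
Offset of +165.404° east of the west edge: ((165.404 − 149.578) mod 360) = 15.826°.
15.826° ≤ 46.308° ⇒ inside.

Yes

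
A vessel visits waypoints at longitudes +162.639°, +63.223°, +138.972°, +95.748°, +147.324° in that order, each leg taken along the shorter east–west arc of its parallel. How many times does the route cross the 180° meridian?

Leg 1: +162.639° → +63.223°, shortest Δλ = -99.416° (west) — does not cross 180°.
Leg 2: +63.223° → +138.972°, shortest Δλ = 75.749° (east) — does not cross 180°.
Leg 3: +138.972° → +95.748°, shortest Δλ = -43.224° (west) — does not cross 180°.
Leg 4: +95.748° → +147.324°, shortest Δλ = 51.576° (east) — does not cross 180°.
Total crossings: 0.

0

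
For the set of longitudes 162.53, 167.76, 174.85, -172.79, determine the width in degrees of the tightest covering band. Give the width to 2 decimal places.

Sort the longitudes: -172.79°, +162.53°, +167.76°, +174.85°.
Eastward gaps between consecutive values (wrapping around): 335.32°, 5.23°, 7.09°, 12.36°.
Largest gap = 335.32° ⇒ minimal covering band is its complement: 360° − 335.32° = 24.68°.
Band runs from +162.53° eastward to -172.79°, crossing the antimeridian.

24.68°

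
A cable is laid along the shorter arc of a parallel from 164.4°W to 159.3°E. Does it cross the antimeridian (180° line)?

Yes

Naïve |159.3 − -164.4| = 323.7° > 180°, so the shorter arc goes the other way round — across 180°.
Signed shortest Δλ = ((159.3 − -164.4 + 180) mod 360) − 180 = -36.3°.
Going west by 36.3° from -164.4° passes through 180° before reaching +159.3°.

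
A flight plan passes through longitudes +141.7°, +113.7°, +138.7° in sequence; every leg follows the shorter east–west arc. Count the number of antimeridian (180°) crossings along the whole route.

Leg 1: +141.7° → +113.7°, shortest Δλ = -28.0° (west) — does not cross 180°.
Leg 2: +113.7° → +138.7°, shortest Δλ = 25.0° (east) — does not cross 180°.
Total crossings: 0.

0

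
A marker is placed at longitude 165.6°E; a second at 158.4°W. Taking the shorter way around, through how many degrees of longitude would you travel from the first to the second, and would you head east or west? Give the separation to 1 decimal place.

36.0° east

Raw difference: -158.4 − 165.6 = -324.0°.
Normalise into (−180°, 180°]: -324.0° + 360° = 36.0°.
Positive ⇒ the second point lies to the east; separation 36.0°.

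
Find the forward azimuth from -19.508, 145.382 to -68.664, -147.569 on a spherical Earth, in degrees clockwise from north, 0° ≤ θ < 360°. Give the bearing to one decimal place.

Δλ = -147.569 − 145.382 = -292.951°; wrapped into (−180°, 180°]: 67.049°.
θ = atan2( sin Δλ · cos φ₂ , cos φ₁ · sin φ₂ − sin φ₁ · cos φ₂ · cos Δλ )
  = atan2(0.33503, -0.83061) = 158.033° → normalised to [0°, 360°): 158.033°.

158.0°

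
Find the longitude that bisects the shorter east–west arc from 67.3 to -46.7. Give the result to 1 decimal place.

+10.3°

Signed shortest Δλ from +67.3° to -46.7° is -114.0°.
Midpoint longitude = +67.3° + (-114.0°)/2 = +67.3° − 57.0° = +10.3°.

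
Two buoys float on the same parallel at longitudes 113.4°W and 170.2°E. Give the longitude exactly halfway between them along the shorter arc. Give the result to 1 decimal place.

Signed shortest Δλ from -113.4° to +170.2° is -76.4°.
Midpoint longitude = -113.4° + (-76.4°)/2 = -113.4° − 38.2° = -151.6°.
(The naïve average (-113.4 + +170.2)/2 = 28.4° is on the wrong side of the globe.)

151.6°W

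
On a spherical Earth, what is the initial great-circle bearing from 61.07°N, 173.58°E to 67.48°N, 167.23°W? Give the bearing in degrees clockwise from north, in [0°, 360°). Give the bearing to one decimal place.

Δλ = -167.23 − 173.58 = -340.81°; wrapped into (−180°, 180°]: 19.19°.
θ = atan2( sin Δλ · cos φ₂ , cos φ₁ · sin φ₂ − sin φ₁ · cos φ₂ · cos Δλ )
  = atan2(0.12589, 0.13027) = 44.022° → normalised to [0°, 360°): 44.022°.

44.0°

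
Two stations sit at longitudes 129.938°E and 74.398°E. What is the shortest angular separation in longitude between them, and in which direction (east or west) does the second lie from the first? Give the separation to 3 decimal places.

Raw difference: 74.398 − 129.938 = -55.54°.
Normalise into (−180°, 180°]: -55.54° stays -55.54°.
Negative ⇒ the second point lies to the west; separation 55.540°.

55.540° west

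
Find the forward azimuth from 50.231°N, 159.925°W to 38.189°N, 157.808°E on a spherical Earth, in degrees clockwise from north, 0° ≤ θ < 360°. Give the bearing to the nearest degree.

Δλ = 157.808 − -159.925 = 317.733°; wrapped into (−180°, 180°]: -42.267°.
θ = atan2( sin Δλ · cos φ₂ , cos φ₁ · sin φ₂ − sin φ₁ · cos φ₂ · cos Δλ )
  = atan2(-0.52864, -0.05157) = -95.571° → normalised to [0°, 360°): 264.429°.

264°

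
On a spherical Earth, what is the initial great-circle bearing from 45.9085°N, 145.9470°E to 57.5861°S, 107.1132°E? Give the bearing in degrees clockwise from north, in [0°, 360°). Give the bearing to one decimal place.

200.7°

Δλ = 107.1132 − 145.9470 = -38.8338°.
θ = atan2( sin Δλ · cos φ₂ , cos φ₁ · sin φ₂ − sin φ₁ · cos φ₂ · cos Δλ )
  = atan2(-0.33613, -0.88730) = -159.252° → normalised to [0°, 360°): 200.748°.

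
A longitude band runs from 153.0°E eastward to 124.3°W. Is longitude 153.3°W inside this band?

Band width going east from +153.0° to -124.3°: ((-124.3 − 153.0) mod 360) = 82.7°.
Offset of -153.3° east of the west edge: ((-153.3 − 153.0) mod 360) = 53.7°.
53.7° ≤ 82.7° ⇒ inside.

Yes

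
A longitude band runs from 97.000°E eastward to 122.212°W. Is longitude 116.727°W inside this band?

Band width going east from +97.000° to -122.212°: ((-122.212 − 97.000) mod 360) = 140.788°.
Offset of -116.727° east of the west edge: ((-116.727 − 97.000) mod 360) = 146.273°.
146.273° > 140.788° ⇒ outside.

No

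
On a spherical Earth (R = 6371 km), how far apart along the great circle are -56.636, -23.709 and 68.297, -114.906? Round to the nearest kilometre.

15710 km

Δλ = -114.906 − -23.709 = -91.197°.
Δφ = 68.297 − -56.636 = 124.933°.
a = sin²(Δφ/2) + cos φ₁ · cos φ₂ · sin²(Δλ/2) = 0.890119.
c = 2·atan2(√a, √(1−a)) = 2.46584 rad → d = 6371·c ≈ 15709.88 km.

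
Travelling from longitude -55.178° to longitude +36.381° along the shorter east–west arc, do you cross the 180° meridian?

Signed shortest Δλ = ((36.381 − -55.178 + 180) mod 360) − 180 = 91.559°.
Going east by 91.559° from -55.178° reaches +36.381° without touching 180°.

No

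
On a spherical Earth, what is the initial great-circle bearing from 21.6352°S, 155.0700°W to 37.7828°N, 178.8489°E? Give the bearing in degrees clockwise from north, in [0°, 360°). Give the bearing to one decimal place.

337.3°

Δλ = 178.8489 − -155.0700 = 333.9189°; wrapped into (−180°, 180°]: -26.0811°.
θ = atan2( sin Δλ · cos φ₂ , cos φ₁ · sin φ₂ − sin φ₁ · cos φ₂ · cos Δλ )
  = atan2(-0.34747, 0.83123) = -22.686° → normalised to [0°, 360°): 337.314°.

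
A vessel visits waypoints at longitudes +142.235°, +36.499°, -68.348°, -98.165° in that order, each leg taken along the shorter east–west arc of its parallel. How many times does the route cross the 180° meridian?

0

Leg 1: +142.235° → +36.499°, shortest Δλ = -105.736° (west) — does not cross 180°.
Leg 2: +36.499° → -68.348°, shortest Δλ = -104.847° (west) — does not cross 180°.
Leg 3: -68.348° → -98.165°, shortest Δλ = -29.817° (west) — does not cross 180°.
Total crossings: 0.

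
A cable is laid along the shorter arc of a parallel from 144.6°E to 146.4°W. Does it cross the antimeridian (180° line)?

Naïve |-146.4 − 144.6| = 291.0° > 180°, so the shorter arc goes the other way round — across 180°.
Signed shortest Δλ = ((-146.4 − 144.6 + 180) mod 360) − 180 = 69.0°.
Going east by 69.0° from +144.6° passes through 180° before reaching -146.4°.

Yes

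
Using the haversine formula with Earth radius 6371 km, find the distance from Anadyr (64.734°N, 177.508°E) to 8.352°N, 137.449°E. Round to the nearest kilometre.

Δλ = 137.449 − 177.508 = -40.059°.
Δφ = 8.352 − 64.734 = -56.382°.
a = sin²(Δφ/2) + cos φ₁ · cos φ₂ · sin²(Δλ/2) = 0.272712.
c = 2·atan2(√a, √(1−a)) = 1.09890 rad → d = 6371·c ≈ 7001.10 km.

7001 km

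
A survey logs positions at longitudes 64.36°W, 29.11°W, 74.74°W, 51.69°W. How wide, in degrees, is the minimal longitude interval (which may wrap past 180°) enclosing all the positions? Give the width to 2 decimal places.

Sort the longitudes: -74.74°, -64.36°, -51.69°, -29.11°.
Eastward gaps between consecutive values (wrapping around): 10.38°, 12.67°, 22.58°, 314.37°.
Largest gap = 314.37° ⇒ minimal covering band is its complement: 360° − 314.37° = 45.63°.
Band runs from -74.74° eastward to -29.11°.

45.63°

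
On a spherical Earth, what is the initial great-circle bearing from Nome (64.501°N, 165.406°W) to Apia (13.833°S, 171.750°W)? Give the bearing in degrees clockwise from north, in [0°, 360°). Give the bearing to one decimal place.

Δλ = -171.750 − -165.406 = -6.344°.
θ = atan2( sin Δλ · cos φ₂ , cos φ₁ · sin φ₂ − sin φ₁ · cos φ₂ · cos Δλ )
  = atan2(-0.10729, -0.97398) = -173.714° → normalised to [0°, 360°): 186.286°.

186.3°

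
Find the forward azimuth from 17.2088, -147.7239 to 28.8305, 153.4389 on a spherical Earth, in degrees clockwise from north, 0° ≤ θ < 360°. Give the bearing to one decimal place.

Δλ = 153.4389 − -147.7239 = 301.1628°; wrapped into (−180°, 180°]: -58.8372°.
θ = atan2( sin Δλ · cos φ₂ , cos φ₁ · sin φ₂ − sin φ₁ · cos φ₂ · cos Δλ )
  = atan2(-0.74964, 0.32651) = -66.464° → normalised to [0°, 360°): 293.536°.

293.5°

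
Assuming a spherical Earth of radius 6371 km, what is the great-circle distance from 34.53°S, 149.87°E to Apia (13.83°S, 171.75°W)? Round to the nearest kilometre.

4482 km

Δλ = -171.75 − 149.87 = -321.62°; wrapped into (−180°, 180°]: 38.38°.
Δφ = -13.83 − -34.53 = 20.70°.
a = sin²(Δφ/2) + cos φ₁ · cos φ₂ · sin²(Δλ/2) = 0.118708.
c = 2·atan2(√a, √(1−a)) = 0.70350 rad → d = 6371·c ≈ 4481.99 km.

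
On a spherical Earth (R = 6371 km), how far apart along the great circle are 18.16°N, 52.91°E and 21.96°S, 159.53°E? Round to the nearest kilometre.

12413 km

Δλ = 159.53 − 52.91 = 106.62°.
Δφ = -21.96 − 18.16 = -40.12°.
a = sin²(Δφ/2) + cos φ₁ · cos φ₂ · sin²(Δλ/2) = 0.684305.
c = 2·atan2(√a, √(1−a)) = 1.94831 rad → d = 6371·c ≈ 12412.68 km.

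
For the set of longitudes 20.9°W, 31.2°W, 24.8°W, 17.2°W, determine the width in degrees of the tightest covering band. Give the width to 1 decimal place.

14.0°

Sort the longitudes: -31.2°, -24.8°, -20.9°, -17.2°.
Eastward gaps between consecutive values (wrapping around): 6.4°, 3.9°, 3.7°, 346.0°.
Largest gap = 346.0° ⇒ minimal covering band is its complement: 360° − 346.0° = 14.0°.
Band runs from -31.2° eastward to -17.2°.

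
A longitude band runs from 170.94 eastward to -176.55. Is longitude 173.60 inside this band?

Yes

Band width going east from +170.94° to -176.55°: ((-176.55 − 170.94) mod 360) = 12.51°.
Offset of +173.60° east of the west edge: ((173.60 − 170.94) mod 360) = 2.66°.
2.66° ≤ 12.51° ⇒ inside.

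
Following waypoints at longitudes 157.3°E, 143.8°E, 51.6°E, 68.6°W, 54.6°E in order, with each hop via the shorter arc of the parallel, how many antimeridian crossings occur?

Leg 1: +157.3° → +143.8°, shortest Δλ = -13.5° (west) — does not cross 180°.
Leg 2: +143.8° → +51.6°, shortest Δλ = -92.2° (west) — does not cross 180°.
Leg 3: +51.6° → -68.6°, shortest Δλ = -120.2° (west) — does not cross 180°.
Leg 4: -68.6° → +54.6°, shortest Δλ = 123.2° (east) — does not cross 180°.
Total crossings: 0.

0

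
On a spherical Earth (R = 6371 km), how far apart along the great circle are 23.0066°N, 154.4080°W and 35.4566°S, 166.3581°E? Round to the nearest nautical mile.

4159 nmi

Δλ = 166.3581 − -154.4080 = 320.7661°; wrapped into (−180°, 180°]: -39.2339°.
Δφ = -35.4566 − 23.0066 = -58.4632°.
a = sin²(Δφ/2) + cos φ₁ · cos φ₂ · sin²(Δλ/2) = 0.322987.
c = 2·atan2(√a, √(1−a)) = 1.20892 rad → d = 6371·c ≈ 7702.05 km ≈ 4158.77 nmi.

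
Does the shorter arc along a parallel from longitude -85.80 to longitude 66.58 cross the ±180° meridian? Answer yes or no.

No

Signed shortest Δλ = ((66.58 − -85.80 + 180) mod 360) − 180 = 152.38°.
Going east by 152.38° from -85.80° reaches +66.58° without touching 180°.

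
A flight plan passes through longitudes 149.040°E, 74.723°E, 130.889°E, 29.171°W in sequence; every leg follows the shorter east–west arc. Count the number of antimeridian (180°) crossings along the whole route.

Leg 1: +149.040° → +74.723°, shortest Δλ = -74.317° (west) — does not cross 180°.
Leg 2: +74.723° → +130.889°, shortest Δλ = 56.166° (east) — does not cross 180°.
Leg 3: +130.889° → -29.171°, shortest Δλ = -160.06° (west) — does not cross 180°.
Total crossings: 0.

0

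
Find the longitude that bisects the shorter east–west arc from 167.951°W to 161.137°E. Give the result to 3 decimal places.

Signed shortest Δλ from -167.951° to +161.137° is -30.912°.
Midpoint longitude = -167.951° + (-30.912°)/2 = -167.951° − 15.456° = -183.407°.
Normalise into (−180°, 180°]: +176.593°.
(The naïve average (-167.951 + +161.137)/2 = -3.407° is on the wrong side of the globe.)

176.593°E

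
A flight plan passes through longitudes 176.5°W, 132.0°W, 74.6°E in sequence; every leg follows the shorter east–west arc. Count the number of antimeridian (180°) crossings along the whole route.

Leg 1: -176.5° → -132.0°, shortest Δλ = 44.5° (east) — does not cross 180°.
Leg 2: -132.0° → +74.6°, shortest Δλ = -153.4° (west) — crosses 180°.
Total crossings: 1.

1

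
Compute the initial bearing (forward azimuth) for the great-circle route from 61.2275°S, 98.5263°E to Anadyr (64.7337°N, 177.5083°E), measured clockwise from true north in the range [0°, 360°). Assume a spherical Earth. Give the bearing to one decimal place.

39.6°

Δλ = 177.5083 − 98.5263 = 78.9820°.
θ = atan2( sin Δλ · cos φ₂ , cos φ₁ · sin φ₂ − sin φ₁ · cos φ₂ · cos Δλ )
  = atan2(0.41896, 0.50679) = 39.580° → normalised to [0°, 360°): 39.580°.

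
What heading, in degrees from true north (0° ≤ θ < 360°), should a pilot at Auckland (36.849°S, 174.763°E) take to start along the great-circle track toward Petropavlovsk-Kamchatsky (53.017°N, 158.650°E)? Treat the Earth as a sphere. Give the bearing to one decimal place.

Δλ = 158.650 − 174.763 = -16.113°.
θ = atan2( sin Δλ · cos φ₂ , cos φ₁ · sin φ₂ − sin φ₁ · cos φ₂ · cos Δλ )
  = atan2(-0.16696, 0.98582) = -9.612° → normalised to [0°, 360°): 350.388°.

350.4°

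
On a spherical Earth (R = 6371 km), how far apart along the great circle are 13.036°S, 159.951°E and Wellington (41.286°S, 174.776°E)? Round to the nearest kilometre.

3455 km

Δλ = 174.776 − 159.951 = 14.825°.
Δφ = -41.286 − -13.036 = -28.250°.
a = sin²(Δφ/2) + cos φ₁ · cos φ₂ · sin²(Δλ/2) = 0.071739.
c = 2·atan2(√a, √(1−a)) = 0.54230 rad → d = 6371·c ≈ 3455.02 km.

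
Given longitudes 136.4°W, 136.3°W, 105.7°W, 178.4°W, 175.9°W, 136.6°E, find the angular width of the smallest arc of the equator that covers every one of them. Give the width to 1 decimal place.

117.7°

Sort the longitudes: -178.4°, -175.9°, -136.4°, -136.3°, -105.7°, +136.6°.
Eastward gaps between consecutive values (wrapping around): 2.5°, 39.5°, 0.1°, 30.6°, 242.3°, 45.0°.
Largest gap = 242.3° ⇒ minimal covering band is its complement: 360° − 242.3° = 117.7°.
Band runs from +136.6° eastward to -105.7°, crossing the antimeridian.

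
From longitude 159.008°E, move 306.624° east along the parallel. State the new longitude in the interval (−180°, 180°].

Start at +159.008°; shift +306.624° → +465.632°.
+465.632° lies outside (−180°, 180°]; subtract 360° → +105.632°.

105.632°E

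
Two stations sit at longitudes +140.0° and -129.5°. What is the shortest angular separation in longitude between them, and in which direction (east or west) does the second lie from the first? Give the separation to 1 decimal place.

90.5° east

Raw difference: -129.5 − 140.0 = -269.5°.
Normalise into (−180°, 180°]: -269.5° + 360° = 90.5°.
Positive ⇒ the second point lies to the east; separation 90.5°.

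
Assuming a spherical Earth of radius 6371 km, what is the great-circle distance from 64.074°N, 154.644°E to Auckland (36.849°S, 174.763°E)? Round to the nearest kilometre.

Δλ = 174.763 − 154.644 = 20.119°.
Δφ = -36.849 − 64.074 = -100.923°.
a = sin²(Δφ/2) + cos φ₁ · cos φ₂ · sin²(Δλ/2) = 0.605419.
c = 2·atan2(√a, √(1−a)) = 1.78323 rad → d = 6371·c ≈ 11360.95 km.

11361 km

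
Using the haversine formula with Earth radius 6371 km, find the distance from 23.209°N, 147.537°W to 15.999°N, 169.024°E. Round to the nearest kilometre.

Δλ = 169.024 − -147.537 = 316.561°; wrapped into (−180°, 180°]: -43.439°.
Δφ = 15.999 − 23.209 = -7.210°.
a = sin²(Δφ/2) + cos φ₁ · cos φ₂ · sin²(Δλ/2) = 0.124942.
c = 2·atan2(√a, √(1−a)) = 0.72256 rad → d = 6371·c ≈ 4603.43 km.

4603 km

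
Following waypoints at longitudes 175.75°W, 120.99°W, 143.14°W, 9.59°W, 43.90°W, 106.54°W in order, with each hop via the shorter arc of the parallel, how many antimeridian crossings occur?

0

Leg 1: -175.75° → -120.99°, shortest Δλ = 54.76° (east) — does not cross 180°.
Leg 2: -120.99° → -143.14°, shortest Δλ = -22.15° (west) — does not cross 180°.
Leg 3: -143.14° → -9.59°, shortest Δλ = 133.55° (east) — does not cross 180°.
Leg 4: -9.59° → -43.90°, shortest Δλ = -34.31° (west) — does not cross 180°.
Leg 5: -43.90° → -106.54°, shortest Δλ = -62.64° (west) — does not cross 180°.
Total crossings: 0.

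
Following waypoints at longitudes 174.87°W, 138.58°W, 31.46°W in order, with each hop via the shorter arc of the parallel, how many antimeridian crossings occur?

0

Leg 1: -174.87° → -138.58°, shortest Δλ = 36.29° (east) — does not cross 180°.
Leg 2: -138.58° → -31.46°, shortest Δλ = 107.12° (east) — does not cross 180°.
Total crossings: 0.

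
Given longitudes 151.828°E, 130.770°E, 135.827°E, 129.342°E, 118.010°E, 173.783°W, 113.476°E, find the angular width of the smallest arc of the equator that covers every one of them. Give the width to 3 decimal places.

Sort the longitudes: -173.783°, +113.476°, +118.010°, +129.342°, +130.770°, +135.827°, +151.828°.
Eastward gaps between consecutive values (wrapping around): 287.259°, 4.534°, 11.332°, 1.428°, 5.057°, 16.001°, 34.389°.
Largest gap = 287.259° ⇒ minimal covering band is its complement: 360° − 287.259° = 72.741°.
Band runs from +113.476° eastward to -173.783°, crossing the antimeridian.

72.741°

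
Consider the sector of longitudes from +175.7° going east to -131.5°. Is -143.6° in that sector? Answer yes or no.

Band width going east from +175.7° to -131.5°: ((-131.5 − 175.7) mod 360) = 52.8°.
Offset of -143.6° east of the west edge: ((-143.6 − 175.7) mod 360) = 40.7°.
40.7° ≤ 52.8° ⇒ inside.

Yes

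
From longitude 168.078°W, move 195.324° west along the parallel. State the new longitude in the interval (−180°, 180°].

3.402°W

Start at -168.078°; shift −195.324° → -363.402°.
-363.402° lies outside (−180°, 180°]; add 360° → -3.402°.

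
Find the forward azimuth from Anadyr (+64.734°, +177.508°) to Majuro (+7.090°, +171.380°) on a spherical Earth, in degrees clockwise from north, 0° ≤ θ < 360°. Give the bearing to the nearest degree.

Δλ = 171.380 − 177.508 = -6.128°.
θ = atan2( sin Δλ · cos φ₂ , cos φ₁ · sin φ₂ − sin φ₁ · cos φ₂ · cos Δλ )
  = atan2(-0.10593, -0.83961) = -172.809° → normalised to [0°, 360°): 187.191°.

187°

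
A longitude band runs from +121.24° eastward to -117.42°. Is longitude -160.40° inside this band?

Yes

Band width going east from +121.24° to -117.42°: ((-117.42 − 121.24) mod 360) = 121.34°.
Offset of -160.40° east of the west edge: ((-160.40 − 121.24) mod 360) = 78.36°.
78.36° ≤ 121.34° ⇒ inside.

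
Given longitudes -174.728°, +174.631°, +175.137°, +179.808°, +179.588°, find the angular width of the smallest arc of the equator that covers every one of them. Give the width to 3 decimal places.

Sort the longitudes: -174.728°, +174.631°, +175.137°, +179.588°, +179.808°.
Eastward gaps between consecutive values (wrapping around): 349.359°, 0.506°, 4.451°, 0.220°, 5.464°.
Largest gap = 349.359° ⇒ minimal covering band is its complement: 360° − 349.359° = 10.641°.
Band runs from +174.631° eastward to -174.728°, crossing the antimeridian.

10.641°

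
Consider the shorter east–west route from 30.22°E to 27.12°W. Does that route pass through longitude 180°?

No

Signed shortest Δλ = ((-27.12 − 30.22 + 180) mod 360) − 180 = -57.34°.
Going west by 57.34° from +30.22° reaches -27.12° without touching 180°.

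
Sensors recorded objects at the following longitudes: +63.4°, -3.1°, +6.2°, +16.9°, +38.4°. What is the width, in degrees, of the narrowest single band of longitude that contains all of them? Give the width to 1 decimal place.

Sort the longitudes: -3.1°, +6.2°, +16.9°, +38.4°, +63.4°.
Eastward gaps between consecutive values (wrapping around): 9.3°, 10.7°, 21.5°, 25.0°, 293.5°.
Largest gap = 293.5° ⇒ minimal covering band is its complement: 360° − 293.5° = 66.5°.
Band runs from -3.1° eastward to +63.4°.

66.5°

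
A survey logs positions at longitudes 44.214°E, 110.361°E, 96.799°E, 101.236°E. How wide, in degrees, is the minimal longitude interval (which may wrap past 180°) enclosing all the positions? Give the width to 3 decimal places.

Sort the longitudes: +44.214°, +96.799°, +101.236°, +110.361°.
Eastward gaps between consecutive values (wrapping around): 52.585°, 4.437°, 9.125°, 293.853°.
Largest gap = 293.853° ⇒ minimal covering band is its complement: 360° − 293.853° = 66.147°.
Band runs from +44.214° eastward to +110.361°.

66.147°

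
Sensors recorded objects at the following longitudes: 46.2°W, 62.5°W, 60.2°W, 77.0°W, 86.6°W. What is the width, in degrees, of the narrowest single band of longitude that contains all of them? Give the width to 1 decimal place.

Sort the longitudes: -86.6°, -77.0°, -62.5°, -60.2°, -46.2°.
Eastward gaps between consecutive values (wrapping around): 9.6°, 14.5°, 2.3°, 14.0°, 319.6°.
Largest gap = 319.6° ⇒ minimal covering band is its complement: 360° − 319.6° = 40.4°.
Band runs from -86.6° eastward to -46.2°.

40.4°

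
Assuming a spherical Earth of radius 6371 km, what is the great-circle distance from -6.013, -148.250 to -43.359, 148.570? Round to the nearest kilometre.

7399 km

Δλ = 148.570 − -148.250 = 296.820°; wrapped into (−180°, 180°]: -63.180°.
Δφ = -43.359 − -6.013 = -37.346°.
a = sin²(Δφ/2) + cos φ₁ · cos φ₂ · sin²(Δλ/2) = 0.300920.
c = 2·atan2(√a, √(1−a)) = 1.16129 rad → d = 6371·c ≈ 7398.55 km.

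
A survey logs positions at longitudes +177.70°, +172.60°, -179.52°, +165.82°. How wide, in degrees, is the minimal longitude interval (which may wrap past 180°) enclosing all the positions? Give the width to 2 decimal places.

Sort the longitudes: -179.52°, +165.82°, +172.60°, +177.70°.
Eastward gaps between consecutive values (wrapping around): 345.34°, 6.78°, 5.10°, 2.78°.
Largest gap = 345.34° ⇒ minimal covering band is its complement: 360° − 345.34° = 14.66°.
Band runs from +165.82° eastward to -179.52°, crossing the antimeridian.

14.66°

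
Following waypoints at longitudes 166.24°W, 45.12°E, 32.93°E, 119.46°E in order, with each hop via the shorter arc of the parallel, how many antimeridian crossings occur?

Leg 1: -166.24° → +45.12°, shortest Δλ = -148.64° (west) — crosses 180°.
Leg 2: +45.12° → +32.93°, shortest Δλ = -12.19° (west) — does not cross 180°.
Leg 3: +32.93° → +119.46°, shortest Δλ = 86.53° (east) — does not cross 180°.
Total crossings: 1.

1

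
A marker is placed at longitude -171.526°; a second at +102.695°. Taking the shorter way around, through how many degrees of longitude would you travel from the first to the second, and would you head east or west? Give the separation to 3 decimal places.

85.779° west

Raw difference: 102.695 − -171.526 = 274.221°.
Normalise into (−180°, 180°]: 274.221° − 360° = -85.779°.
Negative ⇒ the second point lies to the west; separation 85.779°.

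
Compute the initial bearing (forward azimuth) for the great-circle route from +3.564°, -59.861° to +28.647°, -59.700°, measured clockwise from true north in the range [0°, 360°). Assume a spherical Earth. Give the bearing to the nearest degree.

Δλ = -59.700 − -59.861 = 0.161°.
θ = atan2( sin Δλ · cos φ₂ , cos φ₁ · sin φ₂ − sin φ₁ · cos φ₂ · cos Δλ )
  = atan2(0.00247, 0.42393) = 0.333° → normalised to [0°, 360°): 0.333°.

0°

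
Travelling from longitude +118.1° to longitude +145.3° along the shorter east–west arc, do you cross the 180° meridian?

Signed shortest Δλ = ((145.3 − 118.1 + 180) mod 360) − 180 = 27.2°.
Going east by 27.2° from +118.1° reaches +145.3° without touching 180°.

No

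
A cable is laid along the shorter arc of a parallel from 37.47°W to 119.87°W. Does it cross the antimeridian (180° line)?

Signed shortest Δλ = ((-119.87 − -37.47 + 180) mod 360) − 180 = -82.4°.
Going west by 82.4° from -37.47° reaches -119.87° without touching 180°.

No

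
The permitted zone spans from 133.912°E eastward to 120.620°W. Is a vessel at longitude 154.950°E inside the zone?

Band width going east from +133.912° to -120.620°: ((-120.620 − 133.912) mod 360) = 105.468°.
Offset of +154.950° east of the west edge: ((154.950 − 133.912) mod 360) = 21.038°.
21.038° ≤ 105.468° ⇒ inside.

Yes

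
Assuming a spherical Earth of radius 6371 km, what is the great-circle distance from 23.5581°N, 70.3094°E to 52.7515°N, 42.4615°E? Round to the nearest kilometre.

4006 km

Δλ = 42.4615 − 70.3094 = -27.8479°.
Δφ = 52.7515 − 23.5581 = 29.1934°.
a = sin²(Δφ/2) + cos φ₁ · cos φ₂ · sin²(Δλ/2) = 0.095638.
c = 2·atan2(√a, √(1−a)) = 0.62882 rad → d = 6371·c ≈ 4006.19 km.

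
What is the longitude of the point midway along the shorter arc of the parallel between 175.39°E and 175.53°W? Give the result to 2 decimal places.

179.93°E

Signed shortest Δλ from +175.39° to -175.53° is +9.08°.
Midpoint longitude = +175.39° + (+9.08°)/2 = +175.39° + 4.54° = +179.93°.
(The naïve average (+175.39 + -175.53)/2 = -0.07° is on the wrong side of the globe.)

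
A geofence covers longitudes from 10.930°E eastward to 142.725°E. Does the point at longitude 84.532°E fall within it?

Yes

Band width going east from +10.930° to +142.725°: ((142.725 − 10.930) mod 360) = 131.795°.
Offset of +84.532° east of the west edge: ((84.532 − 10.930) mod 360) = 73.602°.
73.602° ≤ 131.795° ⇒ inside.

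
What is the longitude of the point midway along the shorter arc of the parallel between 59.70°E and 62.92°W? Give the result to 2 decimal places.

Signed shortest Δλ from +59.70° to -62.92° is -122.62°.
Midpoint longitude = +59.70° + (-122.62°)/2 = +59.70° − 61.31° = -1.61°.

1.61°W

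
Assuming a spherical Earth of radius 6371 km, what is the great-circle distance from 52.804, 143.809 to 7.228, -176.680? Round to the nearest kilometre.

Δλ = -176.680 − 143.809 = -320.489°; wrapped into (−180°, 180°]: 39.511°.
Δφ = 7.228 − 52.804 = -45.576°.
a = sin²(Δφ/2) + cos φ₁ · cos φ₂ · sin²(Δλ/2) = 0.218538.
c = 2·atan2(√a, √(1−a)) = 0.97288 rad → d = 6371·c ≈ 6198.20 km.

6198 km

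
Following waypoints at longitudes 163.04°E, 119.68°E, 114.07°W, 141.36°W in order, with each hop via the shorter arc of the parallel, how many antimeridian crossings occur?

Leg 1: +163.04° → +119.68°, shortest Δλ = -43.36° (west) — does not cross 180°.
Leg 2: +119.68° → -114.07°, shortest Δλ = 126.25° (east) — crosses 180°.
Leg 3: -114.07° → -141.36°, shortest Δλ = -27.29° (west) — does not cross 180°.
Total crossings: 1.

1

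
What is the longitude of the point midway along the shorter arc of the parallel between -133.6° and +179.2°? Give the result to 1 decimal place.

-157.2°

Signed shortest Δλ from -133.6° to +179.2° is -47.2°.
Midpoint longitude = -133.6° + (-47.2°)/2 = -133.6° − 23.6° = -157.2°.
(The naïve average (-133.6 + +179.2)/2 = 22.8° is on the wrong side of the globe.)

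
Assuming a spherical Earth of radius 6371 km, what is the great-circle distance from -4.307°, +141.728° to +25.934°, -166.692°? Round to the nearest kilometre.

Δλ = -166.692 − 141.728 = -308.420°; wrapped into (−180°, 180°]: 51.580°.
Δφ = 25.934 − -4.307 = 30.241°.
a = sin²(Δφ/2) + cos φ₁ · cos φ₂ · sin²(Δλ/2) = 0.237790.
c = 2·atan2(√a, √(1−a)) = 1.01876 rad → d = 6371·c ≈ 6490.53 km.

6491 km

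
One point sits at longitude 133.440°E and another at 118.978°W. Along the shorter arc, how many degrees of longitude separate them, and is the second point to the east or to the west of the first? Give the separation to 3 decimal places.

107.582° east

Raw difference: -118.978 − 133.440 = -252.418°.
Normalise into (−180°, 180°]: -252.418° + 360° = 107.582°.
Positive ⇒ the second point lies to the east; separation 107.582°.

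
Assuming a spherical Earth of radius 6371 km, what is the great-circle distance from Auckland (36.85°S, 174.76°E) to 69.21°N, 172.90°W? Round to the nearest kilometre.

11837 km

Δλ = -172.90 − 174.76 = -347.66°; wrapped into (−180°, 180°]: 12.34°.
Δφ = 69.21 − -36.85 = 106.06°.
a = sin²(Δφ/2) + cos φ₁ · cos φ₂ · sin²(Δλ/2) = 0.641603.
c = 2·atan2(√a, √(1−a)) = 1.85793 rad → d = 6371·c ≈ 11836.88 km.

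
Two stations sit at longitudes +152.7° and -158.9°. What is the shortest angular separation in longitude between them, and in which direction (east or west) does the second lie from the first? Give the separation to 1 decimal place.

48.4° east

Raw difference: -158.9 − 152.7 = -311.6°.
Normalise into (−180°, 180°]: -311.6° + 360° = 48.4°.
Positive ⇒ the second point lies to the east; separation 48.4°.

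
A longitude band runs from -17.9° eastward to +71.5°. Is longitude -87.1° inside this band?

Band width going east from -17.9° to +71.5°: ((71.5 − -17.9) mod 360) = 89.4°.
Offset of -87.1° east of the west edge: ((-87.1 − -17.9) mod 360) = 290.8°.
290.8° > 89.4° ⇒ outside.

No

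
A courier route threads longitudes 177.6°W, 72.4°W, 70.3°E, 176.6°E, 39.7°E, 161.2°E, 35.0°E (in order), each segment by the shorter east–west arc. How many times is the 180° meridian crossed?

0

Leg 1: -177.6° → -72.4°, shortest Δλ = 105.2° (east) — does not cross 180°.
Leg 2: -72.4° → +70.3°, shortest Δλ = 142.7° (east) — does not cross 180°.
Leg 3: +70.3° → +176.6°, shortest Δλ = 106.3° (east) — does not cross 180°.
Leg 4: +176.6° → +39.7°, shortest Δλ = -136.9° (west) — does not cross 180°.
Leg 5: +39.7° → +161.2°, shortest Δλ = 121.5° (east) — does not cross 180°.
Leg 6: +161.2° → +35.0°, shortest Δλ = -126.2° (west) — does not cross 180°.
Total crossings: 0.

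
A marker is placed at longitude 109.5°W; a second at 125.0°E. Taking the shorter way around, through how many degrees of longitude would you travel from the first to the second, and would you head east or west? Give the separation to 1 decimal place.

125.5° west

Raw difference: 125.0 − -109.5 = 234.5°.
Normalise into (−180°, 180°]: 234.5° − 360° = -125.5°.
Negative ⇒ the second point lies to the west; separation 125.5°.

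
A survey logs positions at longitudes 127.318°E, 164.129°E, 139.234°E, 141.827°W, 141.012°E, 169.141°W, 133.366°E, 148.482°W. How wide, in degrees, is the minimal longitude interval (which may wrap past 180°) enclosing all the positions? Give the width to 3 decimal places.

90.855°

Sort the longitudes: -169.141°, -148.482°, -141.827°, +127.318°, +133.366°, +139.234°, +141.012°, +164.129°.
Eastward gaps between consecutive values (wrapping around): 20.659°, 6.655°, 269.145°, 6.048°, 5.868°, 1.778°, 23.117°, 26.730°.
Largest gap = 269.145° ⇒ minimal covering band is its complement: 360° − 269.145° = 90.855°.
Band runs from +127.318° eastward to -141.827°, crossing the antimeridian.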